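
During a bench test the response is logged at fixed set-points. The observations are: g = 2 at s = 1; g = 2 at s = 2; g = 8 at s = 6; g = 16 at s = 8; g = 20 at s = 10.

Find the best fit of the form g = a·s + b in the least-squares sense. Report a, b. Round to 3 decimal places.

Forming AᵀA = [[205, 27]; [27, 5]] and Aᵀg = [382, 48]ᵀ gives AᵀA·[a, b]ᵀ = Aᵀg.
det = 205·5 − 27² = 296.
a = (382·5 − 27·48)/296 = 307/148; b = (205·48 − 27·382)/296 = -237/148.

a = 2.074, b = -1.601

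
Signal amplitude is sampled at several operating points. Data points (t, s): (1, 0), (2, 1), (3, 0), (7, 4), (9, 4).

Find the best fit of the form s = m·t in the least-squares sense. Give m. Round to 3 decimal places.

m = 0.458

The normal equations are: 144·m = 66.
(Σt·t = 144, Σt·s = 66.)
Hence m = 66 / 144 ≈ 0.458333.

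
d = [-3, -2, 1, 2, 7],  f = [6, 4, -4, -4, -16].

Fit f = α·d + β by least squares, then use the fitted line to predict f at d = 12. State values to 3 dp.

Forming MᵀM = [[67, 5]; [5, 5]] and Mᵀf = [-150, -14]ᵀ gives MᵀM·[α, β]ᵀ = Mᵀf.
det = 67·5 − 5² = 310.
α = ((-150)·5 − 5·(-14))/310 = -68/31; β = (67·(-14) − 5·(-150))/310 = -94/155.
At d = 12: f̂ = (-68/31)·(12) + (-94/155)·(1) = -4174/155.

f̂ = -26.929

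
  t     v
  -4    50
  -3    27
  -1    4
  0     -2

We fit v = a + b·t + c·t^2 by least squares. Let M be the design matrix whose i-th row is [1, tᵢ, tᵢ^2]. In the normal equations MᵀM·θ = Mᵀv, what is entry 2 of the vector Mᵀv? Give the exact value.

Entry 2 ↔ basis t, so (Mᵀv)_{2} = Σᵢ (t)·vᵢ = (-4)·(50) + (-3)·(27) + (-1)·(4) + (0)·(-2) = -285.

-285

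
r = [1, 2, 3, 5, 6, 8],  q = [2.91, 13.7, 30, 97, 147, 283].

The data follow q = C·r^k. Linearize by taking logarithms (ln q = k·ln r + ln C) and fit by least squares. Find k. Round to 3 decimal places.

k = 2.191

With ln qᵢ as the transformed response and ln rᵢ as the regressor:
XᵀX = [[11.8122, 7.2724]; [7.2724, 6]], rhs = [33.5946, 22.2973]ᵀ  (here Σln r = 7.2724, Σ(ln r)² = 11.8122, Σln q = 22.2973, Σln r·ln q = 33.5946).
Δ = 11.8122·6 − (7.2724)² = 17.9853; k = (33.5946·6 − 7.2724·22.2973)/17.9853 = 2.19137, ln C = (11.8122·22.2973 − 7.2724·33.5946)/17.9853 = 1.06013.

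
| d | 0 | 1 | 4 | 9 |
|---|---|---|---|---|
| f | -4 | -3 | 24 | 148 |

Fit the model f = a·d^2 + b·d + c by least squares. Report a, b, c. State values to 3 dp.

Forming AᵀA = [[6818, 794, 98]; [794, 98, 14]; [98, 14, 4]] and Aᵀf = [12369, 1425, 165]ᵀ gives AᵀA·[a, b, c]ᵀ = Aᵀf.
Row-reducing yields a = 358/181, b = -329/362, c = -729/181.

a = 1.978, b = -0.909, c = -4.028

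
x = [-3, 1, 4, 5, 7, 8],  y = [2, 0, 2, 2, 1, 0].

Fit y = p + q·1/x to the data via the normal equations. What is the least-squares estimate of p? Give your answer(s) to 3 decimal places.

p = 1.474

Compute the Gram sums: Σ1 = 6, Σ1/x = 1163/840, Σ1/x·1/x = 881749/705600.
Right-hand side: Σy = 7, Σ1/x·y = 79/210.
Normal equations: [[6, 1163/840]; [1163/840, 881749/705600]]·[p, q]ᵀ = [7, 79/210]ᵀ.
det = 6·(881749/705600) − (1163/840)² = 157517/28224.
p = (7·(881749/705600) − (1163/840)·(79/210))/(157517/28224) = 1160947/787585; q = (6·(79/210) − (1163/840)·7)/(157517/28224) = -209832/157517.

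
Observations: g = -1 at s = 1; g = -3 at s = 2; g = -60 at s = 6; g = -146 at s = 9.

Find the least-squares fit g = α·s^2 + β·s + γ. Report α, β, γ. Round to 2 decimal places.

Entries of MᵀM: Σs^2·s^2 = 7874, Σs^2·s = 954, Σs^2 = 122, Σs·s = 122, Σs = 18, Σ1 = 4.
For Mᵀg: Σs^2·g = -13999, Σs·g = -1681, Σg = -210.
MᵀM·[α, β, γ]ᵀ = Mᵀg becomes [[7874, 954, 122]; [954, 122, 18]; [122, 18, 4]]·[α, β, γ]ᵀ = [-13999, -1681, -210]ᵀ.
Inverting the 3×3 Gram matrix, [α, β, γ]ᵀ = [-6637/3124, 9481/3124, -193/142]ᵀ.

α = -2.12, β = 3.03, γ = -1.36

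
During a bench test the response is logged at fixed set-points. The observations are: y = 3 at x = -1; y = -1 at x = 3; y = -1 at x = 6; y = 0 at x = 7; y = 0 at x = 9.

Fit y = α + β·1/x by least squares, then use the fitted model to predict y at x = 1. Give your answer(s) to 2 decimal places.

ŷ = -2.92

Compute the Gram sums: Σ1 = 5, Σ1/x = -31/126, Σ1/x·1/x = 18601/15876.
And Σy = 1, Σ1/x·y = -7/2.
MᵀM·[α, β]ᵀ = Mᵀy becomes [[5, -31/126]; [-31/126, 18601/15876]]·[α, β]ᵀ = [1, -7/2]ᵀ.
det = 5·(18601/15876) − (-31/126)² = 23011/3969.
α = (1·(18601/15876) − (-31/126)·(-7/2))/(23011/3969) = 2465/46022; β = (5·(-7/2) − (-31/126)·1)/(23011/3969) = -68481/23011.
At x = 1: ŷ = (2465/46022)·(1) + (-68481/23011)·(1) = -134497/46022.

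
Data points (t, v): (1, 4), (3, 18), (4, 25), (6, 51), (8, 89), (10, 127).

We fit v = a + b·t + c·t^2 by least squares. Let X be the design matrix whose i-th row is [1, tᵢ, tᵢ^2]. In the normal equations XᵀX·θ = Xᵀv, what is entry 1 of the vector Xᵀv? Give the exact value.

Entry 1 ↔ basis 1, so (Xᵀv)_{1} = Σᵢ vᵢ = (1)·(4) + (1)·(18) + (1)·(25) + (1)·(51) + (1)·(89) + (1)·(127) = 314.

314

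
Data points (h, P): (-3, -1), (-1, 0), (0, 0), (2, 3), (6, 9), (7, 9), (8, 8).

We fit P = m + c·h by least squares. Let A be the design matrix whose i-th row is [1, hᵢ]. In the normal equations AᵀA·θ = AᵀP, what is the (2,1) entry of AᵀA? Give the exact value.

Row 2 ↔ basis h, column 1 ↔ basis 1, so (AᵀA)_{2,1} = Σᵢ h = (-3)·(1) + (-1)·(1) + (0)·(1) + (2)·(1) + (6)·(1) + (7)·(1) + (8)·(1) = 19.

19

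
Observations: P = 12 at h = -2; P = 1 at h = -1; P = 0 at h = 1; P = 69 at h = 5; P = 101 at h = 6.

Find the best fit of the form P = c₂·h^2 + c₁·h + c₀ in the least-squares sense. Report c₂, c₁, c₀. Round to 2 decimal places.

c₂ = 3.03, c₁ = -0.91, c₀ = -2.31

From the data, Σh^2·h^2 = 1939, Σh^2·h = 333, Σh^2 = 67, Σh·h = 67, Σh = 9, Σ1 = 5.
Right-hand side: Σh^2·P = 5410, Σh·P = 926, ΣP = 183.
Normal equations: [[1939, 333, 67]; [333, 67, 9]; [67, 9, 5]]·[c₂, c₁, c₀]ᵀ = [5410, 926, 183]ᵀ.
Solving the 3×3 system (Gaussian elimination) gives c₂ = 29423/9724, c₁ = -8821/9724, c₀ = -5623/2431.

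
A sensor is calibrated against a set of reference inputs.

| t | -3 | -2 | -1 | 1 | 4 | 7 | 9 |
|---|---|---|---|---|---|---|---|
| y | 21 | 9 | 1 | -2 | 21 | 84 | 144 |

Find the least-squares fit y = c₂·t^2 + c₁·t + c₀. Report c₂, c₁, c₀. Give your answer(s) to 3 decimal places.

Normal-equation sums: Σt^2·t^2 = 9317, Σt^2·t = 1101, Σt^2 = 161, Σt·t = 161, Σt = 15, Σ1 = 7.
Moment sums: Σt^2·y = 16340, Σt·y = 1884, Σy = 278.
So XᵀX·[c₂, c₁, c₀]ᵀ = Xᵀy: [[9317, 1101, 161]; [1101, 161, 15]; [161, 15, 7]]·[c₂, c₁, c₀]ᵀ = [16340, 1884, 278]ᵀ.
Inverting the 3×3 Gram matrix, [c₂, c₁, c₀]ᵀ = [538421/265769, -71685/37967, -753582/265769]ᵀ.

c₂ = 2.026, c₁ = -1.888, c₀ = -2.835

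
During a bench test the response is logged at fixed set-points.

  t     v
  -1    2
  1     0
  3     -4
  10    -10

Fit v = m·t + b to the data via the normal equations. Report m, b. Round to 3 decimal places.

m = -1.091, b = 0.545

Compute the Gram sums: Σt·t = 111, Σt = 13, Σ1 = 4.
And Σt·v = -114, Σv = -12.
So MᵀM·[m, b]ᵀ = Mᵀv: [[111, 13]; [13, 4]]·[m, b]ᵀ = [-114, -12]ᵀ.
Determinant 111·4 − 13² = 275.
m = ((-114)·4 − 13·(-12))/275 = -12/11; b = (111·(-12) − 13·(-114))/275 = 6/11.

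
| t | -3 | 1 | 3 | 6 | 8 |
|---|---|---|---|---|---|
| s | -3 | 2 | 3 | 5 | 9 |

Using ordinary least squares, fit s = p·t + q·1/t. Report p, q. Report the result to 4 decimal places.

p = 0.9921, q = 0.7885

From the data, Σt·t = 119, Σt·1/t = 5, Σ1/t·1/t = 81/64.
And Σt·s = 122, Σ1/t·s = 143/24.
Eliminating q: (81/64)·(row 1) − 5·(row 2) gives (8039/64)·p = (81/64)·122 − 5·(143/24) = 11963/96, so p = 23926/24117.
Then q = ((143/24) − 5·(23926/24117))/(81/64) = 19016/24117.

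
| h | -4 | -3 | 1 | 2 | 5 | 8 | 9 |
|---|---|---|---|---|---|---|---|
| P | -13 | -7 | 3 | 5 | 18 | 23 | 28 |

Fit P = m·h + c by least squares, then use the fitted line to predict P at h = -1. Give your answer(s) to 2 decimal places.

P̂ = -2.67

The normal equations are: 200·m + 18·c = 612;  18·m + 7·c = 57.
Determinant 200·7 − 18² = 1076.
m = (612·7 − 18·57)/1076 = 1629/538; c = (200·57 − 18·612)/1076 = 96/269.
At h = -1: P̂ = (1629/538)·(-1) + (96/269)·(1) = -1437/538.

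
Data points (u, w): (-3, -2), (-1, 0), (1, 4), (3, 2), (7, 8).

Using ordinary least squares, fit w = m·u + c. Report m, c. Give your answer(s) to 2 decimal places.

m = 0.93, c = 1.09

Entries of MᵀM: Σu·u = 69, Σu = 7, Σ1 = 5.
And Σu·w = 72, Σw = 12.
MᵀM·[m, c]ᵀ = Mᵀw becomes [[69, 7]; [7, 5]]·[m, c]ᵀ = [72, 12]ᵀ.
det = 69·5 − 7² = 296.
m = (72·5 − 7·12)/296 = 69/74; c = (69·12 − 7·72)/296 = 81/74.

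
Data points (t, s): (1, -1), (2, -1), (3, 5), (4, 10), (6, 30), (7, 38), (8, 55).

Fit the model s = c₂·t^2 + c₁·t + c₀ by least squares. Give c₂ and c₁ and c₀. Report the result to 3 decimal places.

MᵀM·[c₂, c₁, c₀]ᵀ = Mᵀs reads: 8147·c₂ + 1171·c₁ + 179·c₀ = 6662;  1171·c₂ + 179·c₁ + 31·c₀ = 938;  179·c₂ + 31·c₁ + 7·c₀ = 136.
(Σt^2·t^2 = 8147, Σt^2·t = 1171, Σt^2 = 179, Σt·t = 179, Σt = 31, Σ1 = 7, Σt^2·s = 6662, Σt·s = 938, Σs = 136.)
Inverting the 3×3 Gram matrix, [c₂, c₁, c₀]ᵀ = [5105/5082, -5395/5082, -1319/847]ᵀ.

c₂ = 1.005, c₁ = -1.062, c₀ = -1.557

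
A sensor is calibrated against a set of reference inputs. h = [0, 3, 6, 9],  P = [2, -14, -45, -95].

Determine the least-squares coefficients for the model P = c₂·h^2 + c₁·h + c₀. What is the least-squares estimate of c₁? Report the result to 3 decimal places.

c₁ = -2.233

Sums needed: Σh^2·h^2 = 7938, Σh^2·h = 972, Σh^2 = 126, Σh·h = 126, Σh = 18, Σ1 = 4.
For XᵀP: Σh^2·P = -9441, Σh·P = -1167, ΣP = -152.
So XᵀX·[c₂, c₁, c₀]ᵀ = XᵀP: [[7938, 972, 126]; [972, 126, 18]; [126, 18, 4]]·[c₂, c₁, c₀]ᵀ = [-9441, -1167, -152]ᵀ.
Inverting the 3×3 Gram matrix, [c₂, c₁, c₀]ᵀ = [-17/18, -67/30, 9/5]ᵀ.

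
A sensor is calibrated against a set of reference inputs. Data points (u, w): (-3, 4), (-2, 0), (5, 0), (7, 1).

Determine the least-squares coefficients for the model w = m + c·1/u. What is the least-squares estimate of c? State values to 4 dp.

Normal-equation sums: Σ1 = 4, Σ1/u = -103/210, Σ1/u·1/u = 18589/44100.
For Mᵀw: Σw = 5, Σ1/u·w = -25/21.
det = 4·(18589/44100) − (-103/210)² = 7083/4900.
m = (5·(18589/44100) − (-103/210)·(-25/21))/(7083/4900) = 67195/63747; c = (4·(-25/21) − (-103/210)·5)/(7083/4900) = -33950/21249.

c = -1.5977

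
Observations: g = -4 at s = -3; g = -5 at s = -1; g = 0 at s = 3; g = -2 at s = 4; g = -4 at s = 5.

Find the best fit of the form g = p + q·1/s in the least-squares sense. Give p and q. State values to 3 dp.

From the data, Σ1 = 5, Σ1/s = -11/20, Σ1/s·1/s = 4769/3600.
Moment sums: Σg = -15, Σ1/s·g = 151/30.
Normal equations: [[5, -11/20]; [-11/20, 4769/3600]]·[p, q]ᵀ = [-15, 151/30]ᵀ.
det = 5·(4769/3600) − (-11/20)² = 5689/900.
p = ((-15)·(4769/3600) − (-11/20)·(151/30))/(5689/900) = -61569/22756; q = (5·(151/30) − (-11/20)·(-15))/(5689/900) = 15225/5689.

p = -2.706, q = 2.676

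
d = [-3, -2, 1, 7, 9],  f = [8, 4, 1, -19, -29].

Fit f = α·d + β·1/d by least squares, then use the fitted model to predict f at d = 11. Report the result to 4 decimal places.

With design matrix A, AᵀA = [[144, 5]; [5, 22129/15876]] and Aᵀf = [-425, -605/63]ᵀ.
det = 144·(22129/15876) − 5² = 77491/441.
α = ((-425)·(22129/15876) − 5·(-605/63))/(77491/441) = -8642525/2789676; β = (144·(-605/63) − 5·(-425))/(77491/441) = 327285/77491.
At d = 11: f̂ = (-8642525/2789676)·(11) + (327285/77491)·(1/11) = -1033963265/30686436.

f̂ = -33.6945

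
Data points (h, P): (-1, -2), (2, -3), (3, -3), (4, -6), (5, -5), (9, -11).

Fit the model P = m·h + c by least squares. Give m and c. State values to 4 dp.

m = -0.9217, c = -1.6205

The normal system MᵀM·[m, c]ᵀ = MᵀP is [[136, 22]; [22, 6]]·[m, c]ᵀ = [-161, -30]ᵀ.
Determinant 136·6 − 22² = 332.
m = ((-161)·6 − 22·(-30))/332 = -153/166; c = (136·(-30) − 22·(-161))/332 = -269/166.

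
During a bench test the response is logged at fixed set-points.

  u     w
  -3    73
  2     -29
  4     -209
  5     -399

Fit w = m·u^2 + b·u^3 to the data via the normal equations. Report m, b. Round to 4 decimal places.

m = -0.9594, b = -3.0065

Compute the Gram sums: Σu^2·u^2 = 978, Σu^2·u^3 = 3938, Σu^3·u^3 = 20514.
Moment sums: Σu^2·w = -12778, Σu^3·w = -65454.
Determinant 978·20514 − 3938² = 4554848.
m = ((-12778)·20514 − 3938·(-65454))/4554848 = -546255/569356; b = (978·(-65454) − 3938·(-12778))/4554848 = -1711781/569356.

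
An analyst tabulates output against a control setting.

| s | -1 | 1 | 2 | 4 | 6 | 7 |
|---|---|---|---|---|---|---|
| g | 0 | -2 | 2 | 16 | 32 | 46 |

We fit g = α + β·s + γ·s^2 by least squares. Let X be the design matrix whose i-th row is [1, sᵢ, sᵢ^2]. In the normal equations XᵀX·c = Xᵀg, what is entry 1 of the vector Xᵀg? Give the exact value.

Entry 1 ↔ basis 1, so (Xᵀg)_{1} = Σᵢ gᵢ = (1)·(0) + (1)·(-2) + (1)·(2) + (1)·(16) + (1)·(32) + (1)·(46) = 94.

94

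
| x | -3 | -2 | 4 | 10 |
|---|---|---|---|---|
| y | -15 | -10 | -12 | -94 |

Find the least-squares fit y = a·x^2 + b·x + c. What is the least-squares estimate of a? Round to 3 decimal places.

Sums needed: Σx^2·x^2 = 10353, Σx^2·x = 1029, Σx^2 = 129, Σx·x = 129, Σx = 9, Σ1 = 4.
Moment sums: Σx^2·y = -9767, Σx·y = -923, Σy = -131.
Normal equations: [[10353, 1029, 129]; [1029, 129, 9]; [129, 9, 4]]·[a, b, c]ᵀ = [-9767, -923, -131]ᵀ.
Solving the 3×3 system (Gaussian elimination) gives a = -140/129, b = 343/215, c = -288/215.

a = -1.085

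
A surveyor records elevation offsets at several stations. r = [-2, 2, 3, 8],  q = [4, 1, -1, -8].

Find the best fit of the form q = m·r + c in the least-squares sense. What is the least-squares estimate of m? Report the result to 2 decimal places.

m = -1.22

Sums needed: Σr·r = 81, Σr = 11, Σ1 = 4.
Right-hand side: Σr·q = -73, Σq = -4.
MᵀM·[m, c]ᵀ = Mᵀq becomes [[81, 11]; [11, 4]]·[m, c]ᵀ = [-73, -4]ᵀ.
Eliminating c: 4·(row 1) − 11·(row 2) gives 203·m = 4·(-73) − 11·(-4) = -248, so m = -248/203.
Then c = ((-4) − 11·(-248/203))/4 = 479/203.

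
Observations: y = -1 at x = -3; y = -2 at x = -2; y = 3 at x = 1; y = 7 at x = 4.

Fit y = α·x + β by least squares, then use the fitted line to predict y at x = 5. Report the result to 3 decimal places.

Compute the Gram sums: Σx·x = 30, Σx = 0, Σ1 = 4.
Moment sums: Σx·y = 38, Σy = 7.
Normal equations: [[30, 0]; [0, 4]]·[α, β]ᵀ = [38, 7]ᵀ.
Eliminating β: 4·(row 1) − 0·(row 2) gives 120·α = 4·38 − 0·7 = 152, so α = 19/15.
Then β = (7 − 0·(19/15))/4 = 7/4.
At x = 5: ŷ = (19/15)·(5) + (7/4)·(1) = 97/12.

ŷ = 8.083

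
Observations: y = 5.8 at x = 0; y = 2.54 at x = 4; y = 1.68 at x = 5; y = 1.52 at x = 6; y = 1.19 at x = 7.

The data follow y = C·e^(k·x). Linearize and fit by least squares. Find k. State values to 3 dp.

Linearized form: ln y = k·x + ln C. From the 5 transformed points,
Sums: Σx = 22.0000, Σ(x)² = 126.0000, Σln y = 3.8015, Σx·ln y = 10.0526.
Normal system: [[126.0000, 22.0000]; [22.0000, 5]]·[k, ln C]ᵀ = [10.0526, 3.8015]ᵀ.
Δ = 126.0000·5 − (22.0000)² = 146.0000; k = (10.0526·5 − 22.0000·3.8015)/146.0000 = -0.22856, ln C = (126.0000·3.8015 − 22.0000·10.0526)/146.0000 = 1.76596.

k = -0.229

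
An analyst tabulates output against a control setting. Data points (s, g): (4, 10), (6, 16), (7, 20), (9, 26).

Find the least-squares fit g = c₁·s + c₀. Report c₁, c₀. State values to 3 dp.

c₁ = 3.231, c₀ = -3.000

XᵀX·[c₁, c₀]ᵀ = Xᵀg reads: 182·c₁ + 26·c₀ = 510;  26·c₁ + 4·c₀ = 72.
(Σs·s = 182, Σs = 26, Σ1 = 4, Σs·g = 510, Σg = 72.)
Determinant 182·4 − 26² = 52.
c₁ = (510·4 − 26·72)/52 = 42/13; c₀ = (182·72 − 26·510)/52 = -3.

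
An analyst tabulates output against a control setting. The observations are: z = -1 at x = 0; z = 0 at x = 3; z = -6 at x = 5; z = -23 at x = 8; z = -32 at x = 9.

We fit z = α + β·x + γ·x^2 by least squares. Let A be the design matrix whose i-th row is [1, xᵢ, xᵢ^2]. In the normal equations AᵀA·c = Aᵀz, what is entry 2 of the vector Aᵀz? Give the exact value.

-502

Entry 2 ↔ basis x, so (Aᵀz)_{2} = Σᵢ (x)·zᵢ = (0)·(-1) + (3)·(0) + (5)·(-6) + (8)·(-23) + (9)·(-32) = -502.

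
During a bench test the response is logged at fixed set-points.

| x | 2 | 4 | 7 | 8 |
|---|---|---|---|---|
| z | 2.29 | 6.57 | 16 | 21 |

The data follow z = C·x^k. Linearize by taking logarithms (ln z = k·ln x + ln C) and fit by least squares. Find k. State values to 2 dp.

Taking logs, ln z = k·ln x + ln C, so regress ln z on ln x.
Sums: Σln x = 6.1048, Σ(ln x)² = 10.5129, Σln z = 8.5282, Σln x·ln z = 14.9101.
Normal system: [[10.5129, 6.1048]; [6.1048, 4]]·[k, ln C]ᵀ = [14.9101, 8.5282]ᵀ.
Δ = 10.5129·4 − (6.1048)² = 4.7831; k = (14.9101·4 − 6.1048·8.5282)/4.7831 = 1.58428, ln C = (10.5129·8.5282 − 6.1048·14.9101)/4.7831 = -0.28588.

k = 1.58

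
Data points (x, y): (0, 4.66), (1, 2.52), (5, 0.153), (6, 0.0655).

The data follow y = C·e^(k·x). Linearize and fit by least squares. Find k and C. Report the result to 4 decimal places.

Let Y = ln y. Fitting Y = k·x + ln C by least squares:
Σx = 12.0000, Σ(x)² = 62.0000, Σln y = -2.1397, Σx·ln y = -24.8166.
Equations: 62.0000·k + 12.0000·ln C = -24.8166;  12.0000·k + 4·ln C = -2.1397.
Solving (det = 104.0000): k = -0.70759, ln C = 1.58783, so C = exp(1.58783) = 4.89312.

k = -0.7076, C = 4.8931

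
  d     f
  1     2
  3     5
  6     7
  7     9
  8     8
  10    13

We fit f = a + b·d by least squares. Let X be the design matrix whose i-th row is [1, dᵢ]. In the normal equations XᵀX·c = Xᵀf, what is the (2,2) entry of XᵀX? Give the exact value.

Row 2 ↔ basis d, column 2 ↔ basis d, so (XᵀX)_{2,2} = Σᵢ (d)·(d) = (1)·(1) + (3)·(3) + (6)·(6) + (7)·(7) + (8)·(8) + (10)·(10) = 259.

259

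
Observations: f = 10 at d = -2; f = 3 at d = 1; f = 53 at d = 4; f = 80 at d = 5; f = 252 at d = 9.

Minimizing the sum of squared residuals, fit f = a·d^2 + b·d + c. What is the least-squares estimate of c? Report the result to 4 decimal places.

Forming XᵀX = [[7459, 911, 127]; [911, 127, 17]; [127, 17, 5]] and Xᵀf = [23303, 2863, 398]ᵀ gives XᵀX·[a, b, c]ᵀ = Xᵀf.
Solving the 3×3 system (Gaussian elimination) gives a = 157929/52754, b = 57347/52754, c = -3579/26377.

c = -0.1357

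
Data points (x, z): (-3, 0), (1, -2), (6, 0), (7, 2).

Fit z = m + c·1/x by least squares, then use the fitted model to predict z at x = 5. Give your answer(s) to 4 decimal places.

ẑ = 0.0820

Entries of AᵀA: Σ1 = 4, Σ1/x = 41/42, Σ1/x·1/x = 2045/1764.
Right-hand side: Σz = 0, Σ1/x·z = -12/7.
Δ = 4·(2045/1764) − (41/42)² = 6499/1764.
m = (0·(2045/1764) − (41/42)·(-12/7))/(6499/1764) = 2952/6499; c = (4·(-12/7) − (41/42)·0)/(6499/1764) = -12096/6499.
At x = 5: ẑ = (2952/6499)·(1) + (-12096/6499)·(1/5) = 2664/32495.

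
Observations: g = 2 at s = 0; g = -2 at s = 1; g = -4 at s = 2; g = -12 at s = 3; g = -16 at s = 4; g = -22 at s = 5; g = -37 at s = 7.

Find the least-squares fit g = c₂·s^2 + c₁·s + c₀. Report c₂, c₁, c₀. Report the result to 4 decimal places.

c₂ = -0.3470, c₁ = -3.1363, c₀ = 2.0124

The normal equations are: 3380·c₂ + 568·c₁ + 104·c₀ = -2745;  568·c₂ + 104·c₁ + 22·c₀ = -479;  104·c₂ + 22·c₁ + 7·c₀ = -91.
Solving the 3×3 system (Gaussian elimination) gives c₂ = -3527/10164, c₁ = -31877/10164, c₀ = 487/242.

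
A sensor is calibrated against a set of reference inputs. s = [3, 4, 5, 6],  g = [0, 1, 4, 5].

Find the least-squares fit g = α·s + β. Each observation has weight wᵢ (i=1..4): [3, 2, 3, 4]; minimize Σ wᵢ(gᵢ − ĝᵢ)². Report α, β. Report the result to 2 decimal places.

α = 1.76, β = -5.38

Compute the Gram sums: Σwᵢ·s·s = 278, Σwᵢ·s = 56, Σwᵢ·1 = 12.
Right-hand side: Σwᵢ·s·g = 188, Σwᵢ·g = 34.
Normal equations: [[278, 56]; [56, 12]]·[α, β]ᵀ = [188, 34]ᵀ.
det = 278·12 − 56² = 200.
α = (188·12 − 56·34)/200 = 44/25; β = (278·34 − 56·188)/200 = -269/50.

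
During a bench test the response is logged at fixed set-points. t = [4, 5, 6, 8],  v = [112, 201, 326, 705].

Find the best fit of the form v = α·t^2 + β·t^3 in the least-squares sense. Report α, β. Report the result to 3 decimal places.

α = 3.081, β = 0.992

The normal system MᵀM·[α, β]ᵀ = Mᵀv is [[6273, 44693]; [44693, 328521]]·[α, β]ᵀ = [63673, 463669]ᵀ.
Eliminating β: 328521·(row 1) − 44693·(row 2) gives 63347984·α = 328521·63673 − 44693·463669 = 195159016, so α = 24394877/7918498.
Then β = (463669 − 44693·(24394877/7918498))/328521 = 462193/465794.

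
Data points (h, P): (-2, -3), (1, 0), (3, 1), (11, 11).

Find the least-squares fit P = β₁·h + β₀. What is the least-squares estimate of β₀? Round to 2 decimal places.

Compute the Gram sums: Σh·h = 135, Σh = 13, Σ1 = 4.
And Σh·P = 130, ΣP = 9.
Determinant 135·4 − 13² = 371.
β₁ = (130·4 − 13·9)/371 = 403/371; β₀ = (135·9 − 13·130)/371 = -475/371.

β₀ = -1.28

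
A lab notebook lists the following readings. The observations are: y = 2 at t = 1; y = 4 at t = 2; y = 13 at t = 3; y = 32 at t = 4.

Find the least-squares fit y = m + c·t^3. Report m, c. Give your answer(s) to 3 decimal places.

m = 0.637, c = 0.485

With design matrix X, XᵀX = [[4, 100]; [100, 4890]] and Xᵀy = [51, 2433]ᵀ.
Determinant 4·4890 − 100² = 9560.
m = (51·4890 − 100·2433)/9560 = 609/956; c = (4·2433 − 100·51)/9560 = 579/1195.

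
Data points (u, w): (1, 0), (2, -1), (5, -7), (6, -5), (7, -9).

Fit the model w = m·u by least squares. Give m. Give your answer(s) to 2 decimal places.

With design matrix M, MᵀM = [[115]] and Mᵀw = [-130]ᵀ.
Hence m = -130 / 115 ≈ -1.13043.

m = -1.13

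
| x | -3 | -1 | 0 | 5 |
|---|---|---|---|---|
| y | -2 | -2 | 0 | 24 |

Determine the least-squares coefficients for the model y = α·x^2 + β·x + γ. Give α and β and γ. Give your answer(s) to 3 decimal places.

α = 0.524, β = 2.208, γ = -0.141

Forming AᵀA = [[707, 97, 35]; [97, 35, 1]; [35, 1, 4]] and Aᵀy = [580, 128, 20]ᵀ gives AᵀA·[α, β, γ]ᵀ = Aᵀy.
Solving the 3×3 system (Gaussian elimination) gives α = 1073/2046, β = 4517/2046, γ = -48/341.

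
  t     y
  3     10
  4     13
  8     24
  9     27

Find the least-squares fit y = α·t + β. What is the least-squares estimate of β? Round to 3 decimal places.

The normal system AᵀA·[α, β]ᵀ = Aᵀy is [[170, 24]; [24, 4]]·[α, β]ᵀ = [517, 74]ᵀ.
Determinant 170·4 − 24² = 104.
α = (517·4 − 24·74)/104 = 73/26; β = (170·74 − 24·517)/104 = 43/26.

β = 1.654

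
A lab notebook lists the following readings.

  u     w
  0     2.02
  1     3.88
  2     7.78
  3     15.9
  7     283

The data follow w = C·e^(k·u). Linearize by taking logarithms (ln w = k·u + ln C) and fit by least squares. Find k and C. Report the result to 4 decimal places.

k = 0.7095, C = 1.9342

With ln wᵢ as the transformed response and uᵢ as the regressor:
XᵀX = [[63.0000, 13.0000]; [13.0000, 5]], rhs = [53.2760, 12.5223]ᵀ  (here Σu = 13.0000, Σ(u)² = 63.0000, Σln w = 12.5223, Σu·ln w = 53.2760).
Slope k = (n·Σu·ln w − Σu·Σln w)/(n·Σ(u)² − (Σu)²) = (5·53.2760 − 13.0000·12.5223)/146.0000 = 0.70953; ln C = (Σln w − k·Σu)/n = 0.65968, so C = exp(0.65968) = 1.93418.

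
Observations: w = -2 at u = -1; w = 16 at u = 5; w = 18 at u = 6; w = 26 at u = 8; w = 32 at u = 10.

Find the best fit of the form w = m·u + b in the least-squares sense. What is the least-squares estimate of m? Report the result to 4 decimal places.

Entries of XᵀX: Σu·u = 226, Σu = 28, Σ1 = 5.
And Σu·w = 718, Σw = 90.
Normal equations: [[226, 28]; [28, 5]]·[m, b]ᵀ = [718, 90]ᵀ.
Eliminating b: 5·(row 1) − 28·(row 2) gives 346·m = 5·718 − 28·90 = 1070, so m = 535/173.
Then b = (90 − 28·(535/173))/5 = 118/173.

m = 3.0925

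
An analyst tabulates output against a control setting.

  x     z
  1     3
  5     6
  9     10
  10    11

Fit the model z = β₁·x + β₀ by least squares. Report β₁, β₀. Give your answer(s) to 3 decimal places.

The normal equations are: 207·β₁ + 25·β₀ = 233;  25·β₁ + 4·β₀ = 30.
det = 207·4 − 25² = 203.
β₁ = (233·4 − 25·30)/203 = 26/29; β₀ = (207·30 − 25·233)/203 = 55/29.

β₁ = 0.897, β₀ = 1.897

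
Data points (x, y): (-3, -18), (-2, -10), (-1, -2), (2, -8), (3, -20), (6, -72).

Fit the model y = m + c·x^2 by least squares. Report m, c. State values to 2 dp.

Sums needed: Σ1 = 6, Σx^2 = 63, Σx^2·x^2 = 1491.
For Aᵀy: Σy = -130, Σx^2·y = -3008.
Eliminating c: 1491·(row 1) − 63·(row 2) gives 4977·m = 1491·(-130) − 63·(-3008) = -4326, so m = -206/237.
Then c = ((-3008) − 63·(-206/237))/1491 = -3286/1659.

m = -0.87, c = -1.98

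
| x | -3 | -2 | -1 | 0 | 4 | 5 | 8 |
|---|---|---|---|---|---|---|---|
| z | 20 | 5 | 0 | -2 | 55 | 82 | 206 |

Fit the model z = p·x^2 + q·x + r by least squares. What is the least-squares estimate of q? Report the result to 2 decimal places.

With design matrix M, MᵀM = [[5075, 665, 119]; [665, 119, 11]; [119, 11, 7]] and Mᵀz = [16314, 2208, 366]ᵀ.
Inverting the 3×3 Gram matrix, [p, q, r]ᵀ = [143497/47803, 13292/6829, -12321/6829]ᵀ.

q = 1.95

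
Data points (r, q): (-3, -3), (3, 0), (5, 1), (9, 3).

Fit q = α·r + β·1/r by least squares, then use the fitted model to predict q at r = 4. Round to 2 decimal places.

q̂ = 1.50

AᵀA·[α, β]ᵀ = Aᵀq reads: 124·α + 4·β = 41;  4·α + (556/2025)·β = 23/15.
(Σr·r = 124, Σr·1/r = 4, Σ1/r·1/r = 556/2025, Σr·q = 41, Σ1/r·q = 23/15.)
Δ = 124·(556/2025) − 4² = 36544/2025.
α = (41·(556/2025) − 4·(23/15))/(36544/2025) = 1297/4568; β = (124·(23/15) − 4·41)/(36544/2025) = 6615/4568.
At r = 4: q̂ = (1297/4568)·(4) + (6615/4568)·(1/4) = 27367/18272.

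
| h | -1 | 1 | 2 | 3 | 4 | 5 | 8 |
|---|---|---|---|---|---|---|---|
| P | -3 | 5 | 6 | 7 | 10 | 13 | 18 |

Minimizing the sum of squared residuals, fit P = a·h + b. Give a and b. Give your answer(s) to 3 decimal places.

Forming MᵀM = [[120, 22]; [22, 7]] and MᵀP = [290, 56]ᵀ gives MᵀM·[a, b]ᵀ = MᵀP.
Determinant 120·7 − 22² = 356.
a = (290·7 − 22·56)/356 = 399/178; b = (120·56 − 22·290)/356 = 85/89.

a = 2.242, b = 0.955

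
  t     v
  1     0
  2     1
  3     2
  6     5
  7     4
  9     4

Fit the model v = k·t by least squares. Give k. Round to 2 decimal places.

k = 0.57

From the data, Σt·t = 180.
And Σt·v = 102.
Hence k = 102 / 180 ≈ 0.566667.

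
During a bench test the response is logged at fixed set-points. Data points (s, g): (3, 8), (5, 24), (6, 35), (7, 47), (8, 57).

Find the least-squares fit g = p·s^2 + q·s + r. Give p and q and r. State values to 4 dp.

p = 0.4669, q = 4.8483, r = -11.0074

Compute the Gram sums: Σs^2·s^2 = 8499, Σs^2·s = 1223, Σs^2 = 183, Σs·s = 183, Σs = 29, Σ1 = 5.
Right-hand side: Σs^2·g = 7883, Σs·g = 1139, Σg = 171.
So AᵀA·[p, q, r]ᵀ = Aᵀg: [[8499, 1223, 183]; [1223, 183, 29]; [183, 29, 5]]·[p, q, r]ᵀ = [7883, 1139, 171]ᵀ.
Solving the 3×3 system (Gaussian elimination) gives p = 317/679, q = 3292/679, r = -7474/679.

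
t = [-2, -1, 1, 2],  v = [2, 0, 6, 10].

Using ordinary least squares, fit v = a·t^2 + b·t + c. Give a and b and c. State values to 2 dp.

From the data, Σt^2·t^2 = 34, Σt^2·t = 0, Σt^2 = 10, Σt·t = 10, Σt = 0, Σ1 = 4.
Moment sums: Σt^2·v = 54, Σt·v = 22, Σv = 18.
So MᵀM·[a, b, c]ᵀ = Mᵀv: [[34, 0, 10]; [0, 10, 0]; [10, 0, 4]]·[a, b, c]ᵀ = [54, 22, 18]ᵀ.
Row-reducing yields a = 1, b = 11/5, c = 2.

a = 1.00, b = 2.20, c = 2.00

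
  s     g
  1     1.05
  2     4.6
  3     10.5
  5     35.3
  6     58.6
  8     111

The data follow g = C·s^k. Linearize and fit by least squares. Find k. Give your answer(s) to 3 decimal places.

With ln gᵢ as the transformed response and ln sᵢ as the regressor:
Σln s = 7.2724, Σ(ln s)² = 11.8122, Σln g = 16.2704, Σln s·ln g = 26.4638.
Normal system: [[11.8122, 7.2724]; [7.2724, 6]]·[k, ln C]ᵀ = [26.4638, 16.2704]ᵀ.
Δ = 11.8122·6 − (7.2724)² = 17.9853; k = (26.4638·6 − 7.2724·16.2704)/17.9853 = 2.24954, ln C = (11.8122·16.2704 − 7.2724·26.4638)/17.9853 = -0.01486.

k = 2.250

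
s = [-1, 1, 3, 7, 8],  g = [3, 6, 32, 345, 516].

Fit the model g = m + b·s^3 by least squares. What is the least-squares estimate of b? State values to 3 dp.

The normal system XᵀX·[m, b]ᵀ = Xᵀg is [[5, 882]; [882, 380524]]·[m, b]ᵀ = [902, 383394]ᵀ.
det = 5·380524 − 882² = 1124696.
m = (902·380524 − 882·383394)/1124696 = 1269785/281174; b = (5·383394 − 882·902)/1124696 = 560703/562348.

b = 0.997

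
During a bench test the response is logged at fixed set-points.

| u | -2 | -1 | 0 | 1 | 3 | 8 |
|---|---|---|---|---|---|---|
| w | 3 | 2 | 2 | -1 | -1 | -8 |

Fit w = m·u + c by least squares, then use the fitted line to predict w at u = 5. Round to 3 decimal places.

ŵ = -4.321

MᵀM·[m, c]ᵀ = Mᵀw reads: 79·m + 9·c = -76;  9·m + 6·c = -3.
(Σu·u = 79, Σu = 9, Σ1 = 6, Σu·w = -76, Σw = -3.)
Δ = 79·6 − 9² = 393.
m = ((-76)·6 − 9·(-3))/393 = -143/131; c = (79·(-3) − 9·(-76))/393 = 149/131.
At u = 5: ŵ = (-143/131)·(5) + (149/131)·(1) = -566/131.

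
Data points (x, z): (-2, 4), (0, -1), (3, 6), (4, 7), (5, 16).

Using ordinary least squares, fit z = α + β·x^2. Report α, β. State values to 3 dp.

α = -0.067, β = 0.599

Compute the Gram sums: Σ1 = 5, Σx^2 = 54, Σx^2·x^2 = 978.
For Aᵀz: Σz = 32, Σx^2·z = 582.
Δ = 5·978 − 54² = 1974.
α = (32·978 − 54·582)/1974 = -22/329; β = (5·582 − 54·32)/1974 = 197/329.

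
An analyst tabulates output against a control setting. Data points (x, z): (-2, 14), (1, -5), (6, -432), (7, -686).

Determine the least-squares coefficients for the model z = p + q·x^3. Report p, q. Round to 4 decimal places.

Sums needed: Σ1 = 4, Σx^3 = 552, Σx^3·x^3 = 164370.
For Mᵀz: Σz = -1109, Σx^3·z = -328727.
MᵀM·[p, q]ᵀ = Mᵀz becomes [[4, 552]; [552, 164370]]·[p, q]ᵀ = [-1109, -328727]ᵀ.
Eliminating q: 164370·(row 1) − 552·(row 2) gives 352776·p = 164370·(-1109) − 552·(-328727) = -829026, so p = -138171/58796.
Then q = ((-328727) − 552·(-138171/58796))/164370 = -175685/88194.

p = -2.3500, q = -1.9920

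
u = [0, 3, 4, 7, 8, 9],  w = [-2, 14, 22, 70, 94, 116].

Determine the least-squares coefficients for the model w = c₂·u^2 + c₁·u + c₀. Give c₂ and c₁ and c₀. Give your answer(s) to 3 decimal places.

Compute the Gram sums: Σu^2·u^2 = 13395, Σu^2·u = 1675, Σu^2 = 219, Σu·u = 219, Σu = 31, Σ1 = 6.
Right-hand side: Σu^2·w = 19320, Σu·w = 2416, Σw = 314.
Solving the 3×3 system (Gaussian elimination) gives c₂ = 23260/16797, c₁ = 3906/5599, c₀ = -30490/16797.

c₂ = 1.385, c₁ = 0.698, c₀ = -1.815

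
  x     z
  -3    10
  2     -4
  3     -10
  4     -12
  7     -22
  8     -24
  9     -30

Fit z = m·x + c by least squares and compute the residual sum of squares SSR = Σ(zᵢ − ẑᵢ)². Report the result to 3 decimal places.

The normal system MᵀM·[m, c]ᵀ = Mᵀz is [[232, 30]; [30, 7]]·[m, c]ᵀ = [-732, -92]ᵀ.
Determinant 232·7 − 30² = 724.
m = ((-732)·7 − 30·(-92))/724 = -591/181; c = (232·(-92) − 30·(-732))/724 = 154/181.
Residuals: -117/181, 304/181, -191/181, 38/181, 1/181, 230/181, -265/181; SSR = 1476/181.

SSR = 8.155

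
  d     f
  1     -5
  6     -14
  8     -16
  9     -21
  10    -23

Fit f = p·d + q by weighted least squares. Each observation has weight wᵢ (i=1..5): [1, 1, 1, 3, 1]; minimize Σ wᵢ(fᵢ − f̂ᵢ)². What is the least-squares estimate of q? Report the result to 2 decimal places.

XᵀWX·[p, q]ᵀ = XᵀWf reads: 444·p + 52·q = -1014;  52·p + 7·q = -121.
Eliminating q: 7·(row 1) − 52·(row 2) gives 404·p = 7·(-1014) − 52·(-121) = -806, so p = -403/202.
Then q = ((-121) − 52·(-403/202))/7 = -249/101.

q = -2.47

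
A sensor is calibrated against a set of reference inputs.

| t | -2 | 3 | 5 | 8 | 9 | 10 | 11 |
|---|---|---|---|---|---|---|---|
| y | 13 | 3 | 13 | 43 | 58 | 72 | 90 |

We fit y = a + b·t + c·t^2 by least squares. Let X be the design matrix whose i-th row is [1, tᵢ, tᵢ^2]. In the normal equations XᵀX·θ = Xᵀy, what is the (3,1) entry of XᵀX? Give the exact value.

Row 3 ↔ basis t^2, column 1 ↔ basis 1, so (XᵀX)_{3,1} = Σᵢ t^2 = (4)·(1) + (9)·(1) + (25)·(1) + (64)·(1) + (81)·(1) + (100)·(1) + (121)·(1) = 404.

404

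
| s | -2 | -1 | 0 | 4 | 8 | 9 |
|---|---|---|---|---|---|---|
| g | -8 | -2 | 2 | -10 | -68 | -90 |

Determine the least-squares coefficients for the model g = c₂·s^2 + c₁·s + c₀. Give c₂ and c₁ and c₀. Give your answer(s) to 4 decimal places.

Normal-equation sums: Σs^2·s^2 = 10930, Σs^2·s = 1296, Σs^2 = 166, Σs·s = 166, Σs = 18, Σ1 = 6.
For Aᵀg: Σs^2·g = -11836, Σs·g = -1376, Σg = -176.
Solving the 3×3 system (Gaussian elimination) gives c₂ = -11096/7819, c₁ = 19858/7819, c₀ = 18058/7819.

c₂ = -1.4191, c₁ = 2.5397, c₀ = 2.3095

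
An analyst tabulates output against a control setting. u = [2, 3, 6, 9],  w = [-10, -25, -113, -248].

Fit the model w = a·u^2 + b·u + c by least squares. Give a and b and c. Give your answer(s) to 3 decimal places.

Compute the Gram sums: Σu^2·u^2 = 7954, Σu^2·u = 980, Σu^2 = 130, Σu·u = 130, Σu = 20, Σ1 = 4.
And Σu^2·w = -24421, Σu·w = -3005, Σw = -396.
So XᵀX·[a, b, c]ᵀ = Xᵀw: [[7954, 980, 130]; [980, 130, 20]; [130, 20, 4]]·[a, b, c]ᵀ = [-24421, -3005, -396]ᵀ.
Row-reducing yields a = -92/33, b = -7/2, c = 601/66.

a = -2.788, b = -3.500, c = 9.106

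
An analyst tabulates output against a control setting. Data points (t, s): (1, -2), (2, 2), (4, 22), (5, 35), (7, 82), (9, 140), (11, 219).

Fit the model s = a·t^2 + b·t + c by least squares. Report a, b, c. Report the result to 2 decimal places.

a = 2.08, b = -2.89, c = -0.80

From the data, Σt^2·t^2 = 24501, Σt^2·t = 2601, Σt^2 = 297, Σt·t = 297, Σt = 39, Σ1 = 7.
Moment sums: Σt^2·s = 43090, Σt·s = 4508, Σs = 498.
So MᵀM·[a, b, c]ᵀ = Mᵀs: [[24501, 2601, 297]; [2601, 297, 39]; [297, 39, 7]]·[a, b, c]ᵀ = [43090, 4508, 498]ᵀ.
Solving the 3×3 system (Gaussian elimination) gives a = 7146/3443, b = -89641/30987, c = -8273/10329.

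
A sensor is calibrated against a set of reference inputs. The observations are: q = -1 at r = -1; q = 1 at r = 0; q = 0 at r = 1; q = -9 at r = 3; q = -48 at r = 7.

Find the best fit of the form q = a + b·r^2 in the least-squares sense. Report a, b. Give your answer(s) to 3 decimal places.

a = 0.505, b = -0.992

XᵀX·[a, b]ᵀ = Xᵀq reads: 5·a + 60·b = -57;  60·a + 2484·b = -2434.
(Σ1 = 5, Σr^2 = 60, Σr^2·r^2 = 2484, Σq = -57, Σr^2·q = -2434.)
Determinant 5·2484 − 60² = 8820.
a = ((-57)·2484 − 60·(-2434))/8820 = 53/105; b = (5·(-2434) − 60·(-57))/8820 = -125/126.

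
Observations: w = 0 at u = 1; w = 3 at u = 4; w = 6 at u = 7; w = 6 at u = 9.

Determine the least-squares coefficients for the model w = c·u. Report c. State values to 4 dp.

With design matrix A, AᵀA = [[147]] and Aᵀw = [108]ᵀ.
Hence c = 108 / 147 ≈ 0.734694.

c = 0.7347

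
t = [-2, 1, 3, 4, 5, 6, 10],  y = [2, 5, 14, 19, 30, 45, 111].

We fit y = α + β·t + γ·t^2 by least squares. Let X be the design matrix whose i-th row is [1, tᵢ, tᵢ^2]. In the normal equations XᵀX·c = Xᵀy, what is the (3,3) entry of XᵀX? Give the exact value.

12275

Row 3 ↔ basis t^2, column 3 ↔ basis t^2, so (XᵀX)_{3,3} = Σᵢ (t^2)·(t^2) = (4)·(4) + (1)·(1) + (9)·(9) + (16)·(16) + (25)·(25) + (36)·(36) + (100)·(100) = 12275.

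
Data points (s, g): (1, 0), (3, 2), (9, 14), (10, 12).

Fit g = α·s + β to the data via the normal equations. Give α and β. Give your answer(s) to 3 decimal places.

Sums needed: Σs·s = 191, Σs = 23, Σ1 = 4.
Right-hand side: Σs·g = 252, Σg = 28.
AᵀA·[α, β]ᵀ = Aᵀg becomes [[191, 23]; [23, 4]]·[α, β]ᵀ = [252, 28]ᵀ.
Δ = 191·4 − 23² = 235.
α = (252·4 − 23·28)/235 = 364/235; β = (191·28 − 23·252)/235 = -448/235.

α = 1.549, β = -1.906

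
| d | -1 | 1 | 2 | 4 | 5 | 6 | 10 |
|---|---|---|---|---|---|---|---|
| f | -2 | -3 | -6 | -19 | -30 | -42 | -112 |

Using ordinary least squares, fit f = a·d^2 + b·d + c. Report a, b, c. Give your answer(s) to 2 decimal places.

Sums needed: Σd^2·d^2 = 12195, Σd^2·d = 1413, Σd^2 = 183, Σd·d = 183, Σd = 27, Σ1 = 7.
Right-hand side: Σd^2·f = -13795, Σd·f = -1611, Σf = -214.
Normal equations: [[12195, 1413, 183]; [1413, 183, 27]; [183, 27, 7]]·[a, b, c]ᵀ = [-13795, -1611, -214]ᵀ.
Solving the 3×3 system (Gaussian elimination) gives a = -106343/98406, b = -809/2982, c = -2984/2343.

a = -1.08, b = -0.27, c = -1.27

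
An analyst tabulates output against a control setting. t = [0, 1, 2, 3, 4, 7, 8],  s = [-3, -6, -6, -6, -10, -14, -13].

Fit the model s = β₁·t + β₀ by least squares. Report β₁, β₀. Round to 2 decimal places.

Forming XᵀX = [[143, 25]; [25, 7]] and Xᵀs = [-278, -58]ᵀ gives XᵀX·[β₁, β₀]ᵀ = Xᵀs.
Determinant 143·7 − 25² = 376.
β₁ = ((-278)·7 − 25·(-58))/376 = -62/47; β₀ = (143·(-58) − 25·(-278))/376 = -168/47.

β₁ = -1.32, β₀ = -3.57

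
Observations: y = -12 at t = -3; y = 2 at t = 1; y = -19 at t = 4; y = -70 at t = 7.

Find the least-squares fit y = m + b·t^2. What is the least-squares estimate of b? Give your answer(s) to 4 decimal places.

The normal equations are: 4·m + 75·b = -99;  75·m + 2739·b = -3840.
(Σ1 = 4, Σt^2 = 75, Σt^2·t^2 = 2739, Σy = -99, Σt^2·y = -3840.)
Determinant 4·2739 − 75² = 5331.
m = ((-99)·2739 − 75·(-3840))/5331 = 5613/1777; b = (4·(-3840) − 75·(-99))/5331 = -2645/1777.

b = -1.4885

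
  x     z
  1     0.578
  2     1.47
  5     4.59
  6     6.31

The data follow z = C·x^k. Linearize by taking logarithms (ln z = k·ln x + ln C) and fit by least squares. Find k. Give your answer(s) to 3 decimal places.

Let Y = ln z. Fitting Y = k·ln x + ln C by least squares:
AᵀA = [[6.2811, 4.0943]; [4.0943, 4]], rhs = [6.0203, 3.2031]ᵀ  (here Σln x = 4.0943, Σ(ln x)² = 6.2811, Σln z = 3.2031, Σln x·ln z = 6.0203).
Solving (det = 8.3609): k = 1.31165, ln C = -0.54181.

k = 1.312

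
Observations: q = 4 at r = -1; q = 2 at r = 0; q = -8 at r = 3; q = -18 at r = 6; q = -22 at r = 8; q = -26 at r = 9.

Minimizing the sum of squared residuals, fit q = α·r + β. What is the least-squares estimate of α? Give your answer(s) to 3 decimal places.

α = -3.025

The normal system XᵀX·[α, β]ᵀ = Xᵀq is [[191, 25]; [25, 6]]·[α, β]ᵀ = [-546, -68]ᵀ.
Eliminating β: 6·(row 1) − 25·(row 2) gives 521·α = 6·(-546) − 25·(-68) = -1576, so α = -1576/521.
Then β = ((-68) − 25·(-1576/521))/6 = 662/521.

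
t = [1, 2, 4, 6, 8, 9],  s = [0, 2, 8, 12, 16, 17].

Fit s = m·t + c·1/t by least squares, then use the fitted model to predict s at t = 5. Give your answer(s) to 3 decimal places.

Forming MᵀM = [[202, 6]; [6, 7093/5184]] and Mᵀs = [389, 80/9]ᵀ gives MᵀM·[m, c]ᵀ = Mᵀs.
Determinant 202·(7093/5184) − 6² = 623081/2592.
m = (389·(7093/5184) − 6·(80/9))/(623081/2592) = 2482697/1246162; c = (202·(80/9) − 6·389)/(623081/2592) = -1395648/623081.
At t = 5: ŝ = (2482697/1246162)·(5) + (-1395648/623081)·(1/5) = 59276129/6230810.

ŝ = 9.513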